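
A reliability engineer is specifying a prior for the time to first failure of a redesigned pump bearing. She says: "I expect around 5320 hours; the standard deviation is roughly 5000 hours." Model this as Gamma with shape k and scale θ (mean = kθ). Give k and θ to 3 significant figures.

k ≈ 1.13, θ ≈ 4700

For Gamma(k, scale θ): mean = kθ, variance = kθ², so CV = 1/√k.
CV = SD/mean = 5000/5320 = 0.9398, hence k = 1/CV² = 1.13.
Then θ = mean/k = 5320/1.13 = 4700.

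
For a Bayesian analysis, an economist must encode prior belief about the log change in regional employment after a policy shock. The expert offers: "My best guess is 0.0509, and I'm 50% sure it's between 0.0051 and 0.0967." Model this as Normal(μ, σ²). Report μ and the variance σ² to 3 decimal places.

A symmetric 50% interval runs μ ± z·σ with z = 0.6745.
Half-width = 0.0458, so σ = 0.0458/0.6745 = 0.0679 and σ² = 0.005.
μ is the stated best guess, 0.051.

μ = 0.051, σ² = 0.005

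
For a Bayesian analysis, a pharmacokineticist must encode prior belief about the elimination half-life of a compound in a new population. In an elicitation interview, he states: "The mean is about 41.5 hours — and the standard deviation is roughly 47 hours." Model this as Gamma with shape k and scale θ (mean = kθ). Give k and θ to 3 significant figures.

For Gamma(k, scale θ): mean = kθ, variance = kθ², so CV = 1/√k.
CV = SD/mean = 47/41.5 = 1.133, hence k = 1/CV² = 0.78.
Then θ = mean/k = 41.5/0.78 = 53.2.

k ≈ 0.78, θ ≈ 53.2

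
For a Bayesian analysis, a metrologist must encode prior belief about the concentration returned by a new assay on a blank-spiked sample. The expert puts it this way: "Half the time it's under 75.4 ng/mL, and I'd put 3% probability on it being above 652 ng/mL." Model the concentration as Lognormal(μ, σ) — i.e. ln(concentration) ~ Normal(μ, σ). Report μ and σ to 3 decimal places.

μ ≈ 4.323, σ ≈ 1.147

If T ~ Lognormal(μ,σ) then ln T ~ Normal(μ,σ), so the p-quantile of ln T is μ + z_p·σ.
ln(75.4) = 4.323 and ln(652) = 6.48; z_{0.5} = 0, z_{0.97} = 1.881.
σ = (6.48 − 4.323)/(1.881 − (0)) = 1.147.
μ = 4.323 − (0)·1.147 = 4.323.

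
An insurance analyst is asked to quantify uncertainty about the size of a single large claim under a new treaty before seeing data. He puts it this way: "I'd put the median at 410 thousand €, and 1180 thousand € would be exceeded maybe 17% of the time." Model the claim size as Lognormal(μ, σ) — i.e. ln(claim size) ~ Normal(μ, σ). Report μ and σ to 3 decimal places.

μ ≈ 6.016, σ ≈ 1.108

If T ~ Lognormal(μ,σ) then ln T ~ Normal(μ,σ), so the p-quantile of ln T is μ + z_p·σ.
ln(410) = 6.016 and ln(1180) = 7.073; z_{0.5} = 0, z_{0.83} = 0.9542.
σ = (7.073 − 6.016)/(0.9542 − (0)) = 1.108.
μ = 6.016 − (0)·1.108 = 6.016.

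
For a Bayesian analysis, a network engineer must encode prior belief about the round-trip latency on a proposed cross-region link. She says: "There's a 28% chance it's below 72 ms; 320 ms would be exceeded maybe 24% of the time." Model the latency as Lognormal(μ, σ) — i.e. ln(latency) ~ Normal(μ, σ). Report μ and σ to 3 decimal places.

μ ≈ 4.951, σ ≈ 1.157

If T ~ Lognormal(μ,σ) then ln T ~ Normal(μ,σ), so the p-quantile of ln T is μ + z_p·σ.
ln(72) = 4.277 and ln(320) = 5.768; z_{0.28} = -0.5828, z_{0.76} = 0.7063.
σ = (5.768 − 4.277)/(0.7063 − (-0.5828)) = 1.157.
μ = 4.277 − (-0.5828)·1.157 = 4.951.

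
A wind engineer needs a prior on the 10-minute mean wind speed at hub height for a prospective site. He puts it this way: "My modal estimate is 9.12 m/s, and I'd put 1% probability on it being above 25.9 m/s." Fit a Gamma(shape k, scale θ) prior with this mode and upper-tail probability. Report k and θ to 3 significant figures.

k ≈ 5.19, θ ≈ 2.18

Gamma(k,θ) with k>1 has mode (k−1)θ, so θ = 9.12/(k−1).
Need P(X < 25.9) = 0.99 with θ tied to k this way. Start at k = 2, θ = 9.12: P(X<25.9) ≈ 0.776.
Too low — raise k to concentrate. Iterating converges to k ≈ 5.19.
Then θ = 9.12/(5.19−1) ≈ 2.18.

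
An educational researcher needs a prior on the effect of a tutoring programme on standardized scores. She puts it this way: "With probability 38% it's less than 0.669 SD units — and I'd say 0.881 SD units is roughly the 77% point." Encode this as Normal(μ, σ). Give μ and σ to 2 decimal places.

μ = 0.73, σ = 0.20

For Normal(μ,σ), the p-quantile is μ + z_p·σ. Here z_{0.38} = -0.3055, z_{0.77} = 0.7388.
So 0.669 = μ − 0.3055σ and 0.881 = μ + 0.7388σ.
Subtracting: σ = (0.881 − 0.669)/(0.7388 − (-0.3055)) = 0.20.
Then μ = 0.669 − (-0.3055)·0.20 = 0.73.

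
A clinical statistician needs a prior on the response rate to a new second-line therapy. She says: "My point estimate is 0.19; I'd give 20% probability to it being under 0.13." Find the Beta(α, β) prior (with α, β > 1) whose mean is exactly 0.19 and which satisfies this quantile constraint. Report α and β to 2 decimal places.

With mean 0.19 fixed, write α = 0.19s, β = 0.81s where s = α+β.
Need P(θ < 0.13) = 0.2 under Beta(0.19s, 0.81s). Normal approximation: (q−m)/√(m(1−m)/s) ≈ z_{0.2} = -0.842, so s ≈ 0.19·0.81·(-0.842)²/(0.13−0.19)² = 30.3.
At s = 30.3: P(θ<0.13) ≈ 0.205. Adjusting to match 0.2 gives s ≈ 31.43.
So α = 0.19·31.43 ≈ 5.97, β = 0.81·31.43 ≈ 25.46.

α ≈ 5.97, β ≈ 25.46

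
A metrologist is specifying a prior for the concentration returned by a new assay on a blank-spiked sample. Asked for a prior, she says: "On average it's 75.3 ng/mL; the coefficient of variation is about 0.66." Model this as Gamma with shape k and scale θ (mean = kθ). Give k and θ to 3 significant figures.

k ≈ 2.3, θ ≈ 32.8

For Gamma(k, scale θ): mean = kθ, variance = kθ², so CV = 1/√k.
CV = 0.66, hence k = 1/CV² = 2.3.
Then θ = mean/k = 75.3/2.3 = 32.8.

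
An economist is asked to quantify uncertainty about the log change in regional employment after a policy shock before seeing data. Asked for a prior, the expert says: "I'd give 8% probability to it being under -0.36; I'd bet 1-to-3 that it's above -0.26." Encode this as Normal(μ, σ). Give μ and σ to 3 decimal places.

μ = -0.292, σ = 0.048

The p-quantile of Normal(μ,σ) is μ + z_p·σ, with z_{0.08} = -1.405 and z_{0.75} = 0.6745.
Eliminate σ: μ = (z₂·x₁ − z₁·x₂)/(z₂ − z₁) = (0.6745·-0.36 − (-1.405)·-0.26)/2.08 = -0.292.
Then σ = (x₂ − x₁)/(z₂ − z₁) = (-0.26 − -0.36)/2.08 = 0.048.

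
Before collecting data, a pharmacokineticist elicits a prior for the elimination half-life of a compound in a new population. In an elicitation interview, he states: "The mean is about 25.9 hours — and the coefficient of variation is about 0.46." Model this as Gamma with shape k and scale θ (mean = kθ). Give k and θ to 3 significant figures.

k ≈ 4.73, θ ≈ 5.48

For Gamma(k, scale θ): mean = kθ, variance = kθ², so CV = 1/√k.
CV = 0.46, hence k = 1/CV² = 4.73.
Then θ = mean/k = 25.9/4.73 = 5.48.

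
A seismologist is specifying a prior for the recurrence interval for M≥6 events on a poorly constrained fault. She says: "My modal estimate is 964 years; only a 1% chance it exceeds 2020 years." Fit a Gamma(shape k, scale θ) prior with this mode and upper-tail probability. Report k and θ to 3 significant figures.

Gamma(k,θ) with k>1 has mode (k−1)θ, so θ = 964/(k−1).
Need P(X < 2020) = 0.99 with θ tied to k this way. Start at k = 2, θ = 964: P(X<2020) ≈ 0.619.
Too low — raise k to concentrate. Iterating converges to k ≈ 9.9.
Then θ = 964/(9.9−1) ≈ 108.

k ≈ 9.9, θ ≈ 108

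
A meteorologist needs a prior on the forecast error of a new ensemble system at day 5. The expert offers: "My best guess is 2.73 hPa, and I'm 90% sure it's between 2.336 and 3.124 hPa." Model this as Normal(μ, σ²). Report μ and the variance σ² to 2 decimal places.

A symmetric 90% interval runs μ ± z·σ with z = 1.645.
Half-width = 0.394, so σ = 0.394/1.645 = 0.240 and σ² = 0.06.
μ is the stated best guess, 2.73.

μ = 2.73, σ² = 0.06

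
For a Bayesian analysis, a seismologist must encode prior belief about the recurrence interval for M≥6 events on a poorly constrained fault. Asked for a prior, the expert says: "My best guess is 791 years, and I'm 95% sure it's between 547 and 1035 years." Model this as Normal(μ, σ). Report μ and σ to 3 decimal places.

μ = 791.000, σ = 124.492

A symmetric 95% interval runs μ ± z·σ with z = 1.96.
Half-width = 244, so σ = 244/1.96 = 124.492.
μ is the stated best guess, 791.000.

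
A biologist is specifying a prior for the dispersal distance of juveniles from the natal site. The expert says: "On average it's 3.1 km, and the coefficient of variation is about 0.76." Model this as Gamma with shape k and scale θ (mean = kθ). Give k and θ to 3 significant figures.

For Gamma(k, scale θ): mean = kθ, variance = kθ², so CV = 1/√k.
CV = 0.76, hence k = 1/CV² = 1.73.
Then θ = mean/k = 3.1/1.73 = 1.79.

k ≈ 1.73, θ ≈ 1.79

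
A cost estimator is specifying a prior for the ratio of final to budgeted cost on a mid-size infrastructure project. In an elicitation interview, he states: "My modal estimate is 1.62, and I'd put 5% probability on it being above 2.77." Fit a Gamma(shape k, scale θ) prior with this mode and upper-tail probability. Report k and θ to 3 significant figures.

Gamma(k,θ) with k>1 has mode (k−1)θ, so θ = 1.62/(k−1).
Need P(X < 2.77) = 0.95 with θ tied to k this way. Start at k = 2, θ = 1.62: P(X<2.77) ≈ 0.510.
Too low — raise k to concentrate. Iterating converges to k ≈ 10.7.
Then θ = 1.62/(10.7−1) ≈ 0.167.

k ≈ 10.7, θ ≈ 0.167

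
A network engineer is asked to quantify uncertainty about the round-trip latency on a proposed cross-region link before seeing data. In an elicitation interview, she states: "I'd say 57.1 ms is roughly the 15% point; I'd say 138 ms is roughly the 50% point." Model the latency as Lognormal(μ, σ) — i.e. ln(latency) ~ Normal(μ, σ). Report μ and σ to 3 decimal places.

If T ~ Lognormal(μ,σ) then ln T ~ Normal(μ,σ), so the p-quantile of ln T is μ + z_p·σ.
ln(57.1) = 4.045 and ln(138) = 4.927; z_{0.15} = -1.036, z_{0.5} = 0.
σ = (4.927 − 4.045)/(0 − (-1.036)) = 0.851.
μ = 4.045 − (-1.036)·0.851 = 4.927.

μ ≈ 4.927, σ ≈ 0.851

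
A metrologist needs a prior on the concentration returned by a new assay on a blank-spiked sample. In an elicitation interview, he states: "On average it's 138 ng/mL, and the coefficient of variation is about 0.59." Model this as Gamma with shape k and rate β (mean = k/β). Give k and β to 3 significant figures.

For Gamma(k, rate β): mean = k/β, variance = k/β², so CV = 1/√k.
CV = 0.59, hence k = 1/CV² = 2.87.
Then β = k/mean = 2.87/138 = 0.0208.

k ≈ 2.87, β ≈ 0.0208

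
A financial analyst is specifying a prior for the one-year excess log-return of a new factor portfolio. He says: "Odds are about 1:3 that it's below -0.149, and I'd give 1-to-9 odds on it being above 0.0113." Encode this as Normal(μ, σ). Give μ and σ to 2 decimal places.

For Normal(μ,σ), the p-quantile is μ + z_p·σ. Here z_{0.25} = -0.6745, z_{0.9} = 1.282.
So -0.149 = μ − 0.6745σ and 0.0113 = μ + 1.282σ.
Subtracting: σ = (0.0113 − -0.149)/(1.282 − (-0.6745)) = 0.08.
Then μ = -0.149 − (-0.6745)·0.08 = -0.09.

μ = -0.09, σ = 0.08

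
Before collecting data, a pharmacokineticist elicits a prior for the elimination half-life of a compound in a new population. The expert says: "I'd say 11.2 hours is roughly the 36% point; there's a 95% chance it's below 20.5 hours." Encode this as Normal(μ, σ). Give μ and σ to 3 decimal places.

The p-quantile of Normal(μ,σ) is μ + z_p·σ, with z_{0.36} = -0.3585 and z_{0.95} = 1.645.
Eliminate σ: μ = (z₂·x₁ − z₁·x₂)/(z₂ − z₁) = (1.645·11.2 − (-0.3585)·20.5)/2.003 = 12.864.
Then σ = (x₂ − x₁)/(z₂ − z₁) = (20.5 − 11.2)/2.003 = 4.642.

μ = 12.864, σ = 4.642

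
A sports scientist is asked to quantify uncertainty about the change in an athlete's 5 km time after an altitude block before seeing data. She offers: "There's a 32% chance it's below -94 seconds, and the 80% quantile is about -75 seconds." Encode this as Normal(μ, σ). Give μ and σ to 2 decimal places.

μ = -87.21, σ = 14.51

The p-quantile of Normal(μ,σ) is μ + z_p·σ, with z_{0.32} = -0.4677 and z_{0.8} = 0.8416.
Eliminate σ: μ = (z₂·x₁ − z₁·x₂)/(z₂ − z₁) = (0.8416·-94 − (-0.4677)·-75)/1.309 = -87.21.
Then σ = (x₂ − x₁)/(z₂ − z₁) = (-75 − -94)/1.309 = 14.51.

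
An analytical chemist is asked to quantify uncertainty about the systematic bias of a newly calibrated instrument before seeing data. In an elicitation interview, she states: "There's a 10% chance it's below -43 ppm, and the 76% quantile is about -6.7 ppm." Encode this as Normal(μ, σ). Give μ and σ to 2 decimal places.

The p-quantile of Normal(μ,σ) is μ + z_p·σ, with z_{0.1} = -1.282 and z_{0.76} = 0.7063.
Eliminate σ: μ = (z₂·x₁ − z₁·x₂)/(z₂ − z₁) = (0.7063·-43 − (-1.282)·-6.7)/1.988 = -19.60.
Then σ = (x₂ − x₁)/(z₂ − z₁) = (-6.7 − -43)/1.988 = 18.26.

μ = -19.60, σ = 18.26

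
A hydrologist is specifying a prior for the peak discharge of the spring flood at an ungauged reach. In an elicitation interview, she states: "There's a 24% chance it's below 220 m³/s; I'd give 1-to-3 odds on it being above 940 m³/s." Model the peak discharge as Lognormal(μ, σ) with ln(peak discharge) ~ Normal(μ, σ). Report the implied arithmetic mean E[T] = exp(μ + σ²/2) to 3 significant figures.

E[T] ≈ 804 m³/s

If T ~ Lognormal(μ,σ) then ln T ~ Normal(μ,σ), so the p-quantile of ln T is μ + z_p·σ.
ln(220) = 5.394 and ln(940) = 6.846; z_{0.24} = -0.7063, z_{0.75} = 0.6745.
σ = (6.846 − 5.394)/(0.6745 − (-0.7063)) = 1.052.
μ = 5.394 − (-0.7063)·1.052 = 6.136.
E[T] = exp(μ + σ²/2) = exp(6.136 + 0.5531) = 804 m³/s.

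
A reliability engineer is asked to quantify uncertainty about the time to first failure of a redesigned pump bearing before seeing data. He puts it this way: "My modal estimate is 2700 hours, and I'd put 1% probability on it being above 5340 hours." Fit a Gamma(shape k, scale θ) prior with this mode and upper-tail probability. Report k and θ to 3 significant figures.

Gamma(k,θ) with k>1 has mode (k−1)θ, so θ = 2700/(k−1).
Need P(X < 5340) = 0.99 with θ tied to k this way. Start at k = 2, θ = 2700: P(X<5340) ≈ 0.588.
Too low — raise k to concentrate. Iterating converges to k ≈ 11.6.
Then θ = 2700/(11.6−1) ≈ 255.

k ≈ 11.6, θ ≈ 255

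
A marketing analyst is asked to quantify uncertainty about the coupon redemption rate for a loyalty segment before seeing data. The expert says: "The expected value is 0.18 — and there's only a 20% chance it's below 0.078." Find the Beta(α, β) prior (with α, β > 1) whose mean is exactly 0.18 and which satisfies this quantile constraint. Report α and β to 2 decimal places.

α ≈ 1.82, β ≈ 8.30

With mean 0.18 fixed, write α = 0.18s, β = 0.82s where s = α+β.
Need P(θ < 0.078) = 0.2 under Beta(0.18s, 0.82s). Normal approximation: (q−m)/√(m(1−m)/s) ≈ z_{0.2} = -0.842, so s ≈ 0.18·0.82·(-0.842)²/(0.078−0.18)² = 10.0.
At s = 10.0: P(θ<0.078) ≈ 0.201. Adjusting to match 0.2 gives s ≈ 10.12.
So α = 0.18·10.12 ≈ 1.82, β = 0.82·10.12 ≈ 8.30.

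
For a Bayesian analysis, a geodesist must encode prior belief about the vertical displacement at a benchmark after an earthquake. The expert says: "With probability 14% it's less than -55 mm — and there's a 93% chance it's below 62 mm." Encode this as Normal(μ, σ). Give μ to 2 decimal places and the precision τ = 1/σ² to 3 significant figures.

The p-quantile of Normal(μ,σ) is μ + z_p·σ, with z_{0.14} = -1.08 and z_{0.93} = 1.476.
Eliminate σ: μ = (z₂·x₁ − z₁·x₂)/(z₂ − z₁) = (1.476·-55 − (-1.08)·62)/2.556 = -5.55.
Then σ = (x₂ − x₁)/(z₂ − z₁) = (62 − -55)/2.556 = 45.77.
Precision τ = 1/σ² = 1/45.77² = 0.000477.

μ = -5.55, τ = 0.000477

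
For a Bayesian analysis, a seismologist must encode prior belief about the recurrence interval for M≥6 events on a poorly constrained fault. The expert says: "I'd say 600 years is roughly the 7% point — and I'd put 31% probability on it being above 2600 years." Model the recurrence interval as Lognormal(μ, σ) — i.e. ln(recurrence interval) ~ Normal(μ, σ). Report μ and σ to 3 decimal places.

μ ≈ 7.494, σ ≈ 0.744

If T ~ Lognormal(μ,σ) then ln T ~ Normal(μ,σ), so the p-quantile of ln T is μ + z_p·σ.
ln(600) = 6.397 and ln(2600) = 7.863; z_{0.07} = -1.476, z_{0.69} = 0.4959.
σ = (7.863 − 6.397)/(0.4959 − (-1.476)) = 0.744.
μ = 6.397 − (-1.476)·0.744 = 7.494.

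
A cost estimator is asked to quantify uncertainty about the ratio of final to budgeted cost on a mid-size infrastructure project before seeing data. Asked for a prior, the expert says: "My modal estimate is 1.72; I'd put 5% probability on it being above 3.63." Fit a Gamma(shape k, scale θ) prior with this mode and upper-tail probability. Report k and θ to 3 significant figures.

k ≈ 5.95, θ ≈ 0.348

Gamma(k,θ) with k>1 has mode (k−1)θ, so θ = 1.72/(k−1).
Need P(X < 3.63) = 0.95 with θ tied to k this way. Start at k = 2, θ = 1.72: P(X<3.63) ≈ 0.623.
Too low — raise k to concentrate. Iterating converges to k ≈ 5.95.
Then θ = 1.72/(5.95−1) ≈ 0.348.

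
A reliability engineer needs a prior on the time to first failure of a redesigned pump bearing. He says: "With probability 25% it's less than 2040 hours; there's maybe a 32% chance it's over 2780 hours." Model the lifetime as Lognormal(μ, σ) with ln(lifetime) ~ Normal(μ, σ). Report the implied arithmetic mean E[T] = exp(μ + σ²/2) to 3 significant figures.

E[T] ≈ 2540 hours

If T ~ Lognormal(μ,σ) then ln T ~ Normal(μ,σ), so the p-quantile of ln T is μ + z_p·σ.
ln(2040) = 7.621 and ln(2780) = 7.93; z_{0.25} = -0.6745, z_{0.68} = 0.4677.
σ = (7.93 − 7.621)/(0.4677 − (-0.6745)) = 0.271.
μ = 7.621 − (-0.6745)·0.271 = 7.803.
E[T] = exp(μ + σ²/2) = exp(7.803 + 0.0367) = 2540 hours.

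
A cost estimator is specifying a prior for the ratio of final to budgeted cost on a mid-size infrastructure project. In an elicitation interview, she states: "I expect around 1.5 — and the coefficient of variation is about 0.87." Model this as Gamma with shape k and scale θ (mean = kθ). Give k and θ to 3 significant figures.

For Gamma(k, scale θ): mean = kθ, variance = kθ², so CV = 1/√k.
CV = 0.87, hence k = 1/CV² = 1.32.
Then θ = mean/k = 1.5/1.32 = 1.14.

k ≈ 1.32, θ ≈ 1.14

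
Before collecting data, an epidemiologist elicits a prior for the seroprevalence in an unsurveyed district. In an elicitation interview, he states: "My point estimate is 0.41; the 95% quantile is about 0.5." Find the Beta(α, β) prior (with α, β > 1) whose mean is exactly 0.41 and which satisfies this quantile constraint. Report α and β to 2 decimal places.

With mean 0.41 fixed, write α = 0.41s, β = 0.59s where s = α+β.
Need P(θ < 0.5) = 0.95 under Beta(0.41s, 0.59s). Normal approximation: (q−m)/√(m(1−m)/s) ≈ z_{0.95} = 1.64, so s ≈ 0.41·0.59·(1.64)²/(0.5−0.41)² = 80.8.
At s = 80.8: P(θ<0.5) ≈ 0.949. Adjusting to match 0.95 gives s ≈ 82.20.
So α = 0.41·82.20 ≈ 33.70, β = 0.59·82.20 ≈ 48.50.

α ≈ 33.70, β ≈ 48.50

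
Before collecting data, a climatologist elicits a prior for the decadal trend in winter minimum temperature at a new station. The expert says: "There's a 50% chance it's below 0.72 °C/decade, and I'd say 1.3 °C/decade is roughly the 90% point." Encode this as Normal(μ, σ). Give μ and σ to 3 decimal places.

For Normal(μ,σ), the p-quantile is μ + z_p·σ. Here z_{0.5} = 0, z_{0.9} = 1.282.
So 0.72 = μ + 0σ and 1.3 = μ + 1.282σ.
Subtracting: σ = (1.3 − 0.72)/(1.282 − (0)) = 0.453.
Then μ = 0.72 − (0)·0.453 = 0.720.

μ = 0.720, σ = 0.453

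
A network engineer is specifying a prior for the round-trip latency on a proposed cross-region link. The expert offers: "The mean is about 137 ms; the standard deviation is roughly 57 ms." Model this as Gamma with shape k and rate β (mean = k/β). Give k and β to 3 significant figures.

k ≈ 5.78, β ≈ 0.0422

For Gamma(k, rate β): mean = k/β, variance = k/β², so CV = 1/√k.
CV = SD/mean = 57/137 = 0.4161, hence k = 1/CV² = 5.78.
Then β = k/mean = 5.78/137 = 0.0422.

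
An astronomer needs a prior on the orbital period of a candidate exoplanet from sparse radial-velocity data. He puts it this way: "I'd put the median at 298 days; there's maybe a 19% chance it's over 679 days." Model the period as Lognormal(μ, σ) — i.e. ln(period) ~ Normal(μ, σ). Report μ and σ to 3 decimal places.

If T ~ Lognormal(μ,σ) then ln T ~ Normal(μ,σ), so the p-quantile of ln T is μ + z_p·σ.
ln(298) = 5.697 and ln(679) = 6.521; z_{0.5} = 0, z_{0.81} = 0.8779.
σ = (6.521 − 5.697)/(0.8779 − (0)) = 0.938.
μ = 5.697 − (0)·0.938 = 5.697.

μ ≈ 5.697, σ ≈ 0.938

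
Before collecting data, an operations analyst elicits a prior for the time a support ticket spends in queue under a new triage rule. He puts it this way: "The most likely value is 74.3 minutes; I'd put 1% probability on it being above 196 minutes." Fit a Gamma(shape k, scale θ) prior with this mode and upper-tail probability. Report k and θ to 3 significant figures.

k ≈ 5.93, θ ≈ 15.1

Gamma(k,θ) with k>1 has mode (k−1)θ, so θ = 74.3/(k−1).
Need P(X < 196) = 0.99 with θ tied to k this way. Start at k = 2, θ = 74.3: P(X<196) ≈ 0.740.
Too low — raise k to concentrate. Iterating converges to k ≈ 5.93.
Then θ = 74.3/(5.93−1) ≈ 15.1.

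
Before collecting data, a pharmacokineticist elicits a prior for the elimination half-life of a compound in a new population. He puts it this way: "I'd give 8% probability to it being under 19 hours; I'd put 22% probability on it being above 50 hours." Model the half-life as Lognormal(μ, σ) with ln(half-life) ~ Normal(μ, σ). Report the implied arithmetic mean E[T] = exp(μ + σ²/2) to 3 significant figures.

E[T] ≈ 39.2 hours

If T ~ Lognormal(μ,σ) then ln T ~ Normal(μ,σ), so the p-quantile of ln T is μ + z_p·σ.
ln(19) = 2.944 and ln(50) = 3.912; z_{0.08} = -1.405, z_{0.78} = 0.7722.
σ = (3.912 − 2.944)/(0.7722 − (-1.405)) = 0.444.
μ = 2.944 − (-1.405)·0.444 = 3.569.
E[T] = exp(μ + σ²/2) = exp(3.569 + 0.0987) = 39.2 hours.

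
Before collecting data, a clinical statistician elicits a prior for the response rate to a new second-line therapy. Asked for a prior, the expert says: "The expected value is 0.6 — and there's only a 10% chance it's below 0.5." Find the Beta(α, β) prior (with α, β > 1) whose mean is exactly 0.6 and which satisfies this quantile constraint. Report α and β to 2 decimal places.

With mean 0.6 fixed, write α = 0.6s, β = 0.4s where s = α+β.
Need P(θ < 0.5) = 0.1 under Beta(0.6s, 0.4s). Normal approximation: (q−m)/√(m(1−m)/s) ≈ z_{0.1} = -1.28, so s ≈ 0.6·0.4·(-1.28)²/(0.5−0.6)² = 39.4.
At s = 39.4: P(θ<0.5) ≈ 0.101. Adjusting to match 0.1 gives s ≈ 39.93.
So α = 0.6·39.93 ≈ 23.96, β = 0.4·39.93 ≈ 15.97.

α ≈ 23.96, β ≈ 15.97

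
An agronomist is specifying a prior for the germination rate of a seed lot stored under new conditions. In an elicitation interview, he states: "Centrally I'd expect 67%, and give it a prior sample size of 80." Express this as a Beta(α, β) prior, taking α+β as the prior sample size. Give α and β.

Under the effective-sample-size interpretation, Beta(α, β) has prior mean α/(α+β) and prior sample size α+β.
So α+β = 80 and α/(α+β) = 0.67, giving α = 0.67·80 = 53.6 and β = 80 − 53.6 = 26.4.

α = 53.6, β = 26.4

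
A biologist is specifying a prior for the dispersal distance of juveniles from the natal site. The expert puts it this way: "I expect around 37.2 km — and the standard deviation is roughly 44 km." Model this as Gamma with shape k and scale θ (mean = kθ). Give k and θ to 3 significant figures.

For Gamma(k, scale θ): mean = kθ, variance = kθ², so CV = 1/√k.
CV = SD/mean = 44/37.2 = 1.183, hence k = 1/CV² = 0.715.
Then θ = mean/k = 37.2/0.715 = 52.

k ≈ 0.715, θ ≈ 52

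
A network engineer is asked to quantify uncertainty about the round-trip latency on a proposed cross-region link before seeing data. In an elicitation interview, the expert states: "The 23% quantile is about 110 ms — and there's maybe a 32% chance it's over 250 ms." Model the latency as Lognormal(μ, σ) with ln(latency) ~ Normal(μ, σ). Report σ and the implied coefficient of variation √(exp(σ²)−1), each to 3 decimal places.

σ ≈ 0.680, CV ≈ 0.767

If T ~ Lognormal(μ,σ) then ln T ~ Normal(μ,σ), so the p-quantile of ln T is μ + z_p·σ.
ln(110) = 4.7 and ln(250) = 5.521; z_{0.23} = -0.7388, z_{0.68} = 0.4677.
σ = (5.521 − 4.7)/(0.4677 − (-0.7388)) = 0.680.
μ = 4.7 − (-0.7388)·0.680 = 5.203.
CV = √(exp(σ²)−1) = √(exp(0.4630)−1) = 0.767.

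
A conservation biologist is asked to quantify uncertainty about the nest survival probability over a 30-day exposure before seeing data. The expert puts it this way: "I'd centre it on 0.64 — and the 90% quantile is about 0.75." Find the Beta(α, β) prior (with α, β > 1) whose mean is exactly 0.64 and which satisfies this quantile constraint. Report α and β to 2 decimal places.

With mean 0.64 fixed, write α = 0.64s, β = 0.36s where s = α+β.
Need P(θ < 0.75) = 0.9 under Beta(0.64s, 0.36s). Normal approximation: (q−m)/√(m(1−m)/s) ≈ z_{0.9} = 1.28, so s ≈ 0.64·0.36·(1.28)²/(0.75−0.64)² = 31.3.
At s = 31.3: P(θ<0.75) ≈ 0.906. Adjusting to match 0.9 gives s ≈ 29.66.
So α = 0.64·29.66 ≈ 18.98, β = 0.36·29.66 ≈ 10.68.

α ≈ 18.98, β ≈ 10.68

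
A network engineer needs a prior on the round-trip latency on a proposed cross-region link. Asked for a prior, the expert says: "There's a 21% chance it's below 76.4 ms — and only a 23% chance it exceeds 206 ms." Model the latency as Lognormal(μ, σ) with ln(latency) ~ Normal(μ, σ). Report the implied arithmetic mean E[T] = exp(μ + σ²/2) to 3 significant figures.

If T ~ Lognormal(μ,σ) then ln T ~ Normal(μ,σ), so the p-quantile of ln T is μ + z_p·σ.
ln(76.4) = 4.336 and ln(206) = 5.328; z_{0.21} = -0.8064, z_{0.77} = 0.7388.
σ = (5.328 − 4.336)/(0.7388 − (-0.8064)) = 0.642.
μ = 4.336 − (-0.8064)·0.642 = 4.854.
E[T] = exp(μ + σ²/2) = exp(4.854 + 0.2060) = 158 ms.

E[T] ≈ 158 ms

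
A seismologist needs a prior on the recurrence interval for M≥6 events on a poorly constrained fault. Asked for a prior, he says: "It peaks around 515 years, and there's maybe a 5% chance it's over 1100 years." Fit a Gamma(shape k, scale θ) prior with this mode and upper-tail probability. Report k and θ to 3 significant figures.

Gamma(k,θ) with k>1 has mode (k−1)θ, so θ = 515/(k−1).
Need P(X < 1100) = 0.95 with θ tied to k this way. Start at k = 2, θ = 515: P(X<1100) ≈ 0.630.
Too low — raise k to concentrate. Iterating converges to k ≈ 5.79.
Then θ = 515/(5.79−1) ≈ 108.

k ≈ 5.79, θ ≈ 108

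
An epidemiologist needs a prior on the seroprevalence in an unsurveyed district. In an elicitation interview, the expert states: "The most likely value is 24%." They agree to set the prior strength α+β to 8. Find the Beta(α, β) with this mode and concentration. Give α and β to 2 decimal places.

For α,β > 1 the Beta mode is (α−1)/(α+β−2). With α+β = 8, the mode is (α−1)/6.
Set (α−1)/6 = 0.24 → α = 1 + 0.24·6 = 2.44.
β = 8 − α = 5.56.

α = 2.44, β = 5.56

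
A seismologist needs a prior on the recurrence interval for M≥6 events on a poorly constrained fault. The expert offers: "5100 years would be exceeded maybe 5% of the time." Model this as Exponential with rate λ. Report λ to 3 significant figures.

λ ≈ 0.000587

P(T > 5100.0) = e^(−λ·5100.0) = 0.05, so λ = −ln(0.05)/5100.0 = 0.000587.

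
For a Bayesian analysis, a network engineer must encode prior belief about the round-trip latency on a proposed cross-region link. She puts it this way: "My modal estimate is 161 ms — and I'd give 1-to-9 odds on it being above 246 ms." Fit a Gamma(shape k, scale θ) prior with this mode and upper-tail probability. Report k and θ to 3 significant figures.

k ≈ 11.4, θ ≈ 15.5

Gamma(k,θ) with k>1 has mode (k−1)θ, so θ = 161/(k−1).
Need P(X < 246) = 0.9 with θ tied to k this way. Start at k = 2, θ = 161: P(X<246) ≈ 0.451.
Too low — raise k to concentrate. Iterating converges to k ≈ 11.4.
Then θ = 161/(11.4−1) ≈ 15.5.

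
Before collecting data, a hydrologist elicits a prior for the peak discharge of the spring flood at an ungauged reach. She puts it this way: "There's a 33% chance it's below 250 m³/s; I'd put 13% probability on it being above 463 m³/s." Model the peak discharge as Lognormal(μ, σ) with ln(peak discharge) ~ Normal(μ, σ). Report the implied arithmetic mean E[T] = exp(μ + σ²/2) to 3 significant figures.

If T ~ Lognormal(μ,σ) then ln T ~ Normal(μ,σ), so the p-quantile of ln T is μ + z_p·σ.
ln(250) = 5.521 and ln(463) = 6.138; z_{0.33} = -0.4399, z_{0.87} = 1.126.
σ = (6.138 − 5.521)/(1.126 − (-0.4399)) = 0.393.
μ = 5.521 − (-0.4399)·0.393 = 5.695.
E[T] = exp(μ + σ²/2) = exp(5.695 + 0.0774) = 321 m³/s.

E[T] ≈ 321 m³/s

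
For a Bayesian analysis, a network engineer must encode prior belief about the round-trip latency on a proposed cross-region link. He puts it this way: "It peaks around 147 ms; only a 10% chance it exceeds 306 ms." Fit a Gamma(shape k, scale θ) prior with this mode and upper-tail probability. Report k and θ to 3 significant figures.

Gamma(k,θ) with k>1 has mode (k−1)θ, so θ = 147/(k−1).
Need P(X < 306) = 0.9 with θ tied to k this way. Start at k = 2, θ = 147: P(X<306) ≈ 0.616.
Too low — raise k to concentrate. Iterating converges to k ≈ 4.57.
Then θ = 147/(4.57−1) ≈ 41.1.

k ≈ 4.57, θ ≈ 41.1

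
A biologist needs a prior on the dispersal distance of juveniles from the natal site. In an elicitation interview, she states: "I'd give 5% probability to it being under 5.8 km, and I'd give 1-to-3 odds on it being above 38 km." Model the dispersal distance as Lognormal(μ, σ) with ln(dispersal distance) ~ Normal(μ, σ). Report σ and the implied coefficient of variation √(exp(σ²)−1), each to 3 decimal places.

If T ~ Lognormal(μ,σ) then ln T ~ Normal(μ,σ), so the p-quantile of ln T is μ + z_p·σ.
ln(5.8) = 1.758 and ln(38) = 3.638; z_{0.05} = -1.645, z_{0.75} = 0.6745.
σ = (3.638 − 1.758)/(0.6745 − (-1.645)) = 0.810.
μ = 1.758 − (-1.645)·0.810 = 3.091.
CV = √(exp(σ²)−1) = √(exp(0.6568)−1) = 0.964.

σ ≈ 0.810, CV ≈ 0.964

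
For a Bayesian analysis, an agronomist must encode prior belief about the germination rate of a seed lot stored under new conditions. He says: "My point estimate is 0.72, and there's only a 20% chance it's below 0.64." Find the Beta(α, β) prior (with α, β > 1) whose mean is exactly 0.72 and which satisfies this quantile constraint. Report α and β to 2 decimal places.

α ≈ 15.18, β ≈ 5.90

With mean 0.72 fixed, write α = 0.72s, β = 0.28s where s = α+β.
Need P(θ < 0.64) = 0.2 under Beta(0.72s, 0.28s). Normal approximation: (q−m)/√(m(1−m)/s) ≈ z_{0.2} = -0.842, so s ≈ 0.72·0.28·(-0.842)²/(0.64−0.72)² = 22.3.
At s = 22.3: P(θ<0.64) ≈ 0.194. Adjusting to match 0.2 gives s ≈ 21.08.
So α = 0.72·21.08 ≈ 15.18, β = 0.28·21.08 ≈ 5.90.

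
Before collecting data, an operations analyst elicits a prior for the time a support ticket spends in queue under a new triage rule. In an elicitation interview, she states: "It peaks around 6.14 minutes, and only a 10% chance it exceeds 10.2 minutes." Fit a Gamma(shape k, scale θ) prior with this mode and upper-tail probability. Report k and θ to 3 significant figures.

Gamma(k,θ) with k>1 has mode (k−1)θ, so θ = 6.14/(k−1).
Need P(X < 10.2) = 0.9 with θ tied to k this way. Start at k = 2, θ = 6.14: P(X<10.2) ≈ 0.495.
Too low — raise k to concentrate. Iterating converges to k ≈ 8.33.
Then θ = 6.14/(8.33−1) ≈ 0.838.

k ≈ 8.33, θ ≈ 0.838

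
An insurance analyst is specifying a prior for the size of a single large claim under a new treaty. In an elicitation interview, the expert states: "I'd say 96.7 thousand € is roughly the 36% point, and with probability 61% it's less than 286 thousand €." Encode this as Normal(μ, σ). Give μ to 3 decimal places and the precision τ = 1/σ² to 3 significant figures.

μ = 203.095, τ = 1.14e-05

The p-quantile of Normal(μ,σ) is μ + z_p·σ, with z_{0.36} = -0.3585 and z_{0.61} = 0.2793.
Eliminate σ: μ = (z₂·x₁ − z₁·x₂)/(z₂ − z₁) = (0.2793·96.7 − (-0.3585)·286)/0.6378 = 203.095.
Then σ = (x₂ − x₁)/(z₂ − z₁) = (286 − 96.7)/0.6378 = 296.812.
Precision τ = 1/σ² = 1/296.8² = 1.14e-05.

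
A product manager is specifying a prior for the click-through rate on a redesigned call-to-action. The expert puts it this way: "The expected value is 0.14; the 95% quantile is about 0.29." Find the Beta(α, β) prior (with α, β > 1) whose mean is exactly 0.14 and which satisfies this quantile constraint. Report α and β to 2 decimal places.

With mean 0.14 fixed, write α = 0.14s, β = 0.86s where s = α+β.
Need P(θ < 0.29) = 0.95 under Beta(0.14s, 0.86s). Normal approximation: (q−m)/√(m(1−m)/s) ≈ z_{0.95} = 1.64, so s ≈ 0.14·0.86·(1.64)²/(0.29−0.14)² = 14.5.
At s = 14.5: P(θ<0.29) ≈ 0.933. Adjusting to match 0.95 gives s ≈ 18.16.
So α = 0.14·18.16 ≈ 2.54, β = 0.86·18.16 ≈ 15.62.

α ≈ 2.54, β ≈ 15.62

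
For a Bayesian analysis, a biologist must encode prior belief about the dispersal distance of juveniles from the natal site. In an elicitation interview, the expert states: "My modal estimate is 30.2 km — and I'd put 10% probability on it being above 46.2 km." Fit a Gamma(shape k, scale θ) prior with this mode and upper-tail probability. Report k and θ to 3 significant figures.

Gamma(k,θ) with k>1 has mode (k−1)θ, so θ = 30.2/(k−1).
Need P(X < 46.2) = 0.9 with θ tied to k this way. Start at k = 2, θ = 30.2: P(X<46.2) ≈ 0.452.
Too low — raise k to concentrate. Iterating converges to k ≈ 11.3.
Then θ = 30.2/(11.3−1) ≈ 2.93.

k ≈ 11.3, θ ≈ 2.93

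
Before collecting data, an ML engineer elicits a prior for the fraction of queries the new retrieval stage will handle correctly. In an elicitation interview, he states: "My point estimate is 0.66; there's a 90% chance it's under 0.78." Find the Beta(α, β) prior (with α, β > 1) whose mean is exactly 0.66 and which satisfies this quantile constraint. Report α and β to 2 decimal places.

With mean 0.66 fixed, write α = 0.66s, β = 0.34s where s = α+β.
Need P(θ < 0.78) = 0.9 under Beta(0.66s, 0.34s). Normal approximation: (q−m)/√(m(1−m)/s) ≈ z_{0.9} = 1.28, so s ≈ 0.66·0.34·(1.28)²/(0.78−0.66)² = 25.6.
At s = 25.6: P(θ<0.78) ≈ 0.908. Adjusting to match 0.9 gives s ≈ 23.86.
So α = 0.66·23.86 ≈ 15.75, β = 0.34·23.86 ≈ 8.11.

α ≈ 15.75, β ≈ 8.11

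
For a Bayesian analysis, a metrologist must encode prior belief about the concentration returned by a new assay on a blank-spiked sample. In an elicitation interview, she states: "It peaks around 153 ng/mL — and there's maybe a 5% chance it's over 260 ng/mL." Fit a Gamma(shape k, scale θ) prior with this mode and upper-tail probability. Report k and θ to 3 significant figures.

Gamma(k,θ) with k>1 has mode (k−1)θ, so θ = 153/(k−1).
Need P(X < 260) = 0.95 with θ tied to k this way. Start at k = 2, θ = 153: P(X<260) ≈ 0.507.
Too low — raise k to concentrate. Iterating converges to k ≈ 10.9.
Then θ = 153/(10.9−1) ≈ 15.4.

k ≈ 10.9, θ ≈ 15.4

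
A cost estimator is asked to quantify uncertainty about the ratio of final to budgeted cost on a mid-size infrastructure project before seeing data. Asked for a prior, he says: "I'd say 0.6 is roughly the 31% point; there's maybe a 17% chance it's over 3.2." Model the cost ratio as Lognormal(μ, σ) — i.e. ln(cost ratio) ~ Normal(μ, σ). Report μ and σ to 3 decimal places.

If T ~ Lognormal(μ,σ) then ln T ~ Normal(μ,σ), so the p-quantile of ln T is μ + z_p·σ.
ln(0.6) = -0.5108 and ln(3.2) = 1.163; z_{0.31} = -0.4959, z_{0.83} = 0.9542.
σ = (1.163 − -0.5108)/(0.9542 − (-0.4959)) = 1.154.
μ = -0.5108 − (-0.4959)·1.154 = 0.062.

μ ≈ 0.062, σ ≈ 1.154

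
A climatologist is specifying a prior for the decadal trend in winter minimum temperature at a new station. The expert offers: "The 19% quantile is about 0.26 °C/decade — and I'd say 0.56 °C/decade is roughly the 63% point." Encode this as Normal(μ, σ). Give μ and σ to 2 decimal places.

For Normal(μ,σ), the p-quantile is μ + z_p·σ. Here z_{0.19} = -0.8779, z_{0.63} = 0.3319.
So 0.26 = μ − 0.8779σ and 0.56 = μ + 0.3319σ.
Subtracting: σ = (0.56 − 0.26)/(0.3319 − (-0.8779)) = 0.25.
Then μ = 0.26 − (-0.8779)·0.25 = 0.48.

μ = 0.48, σ = 0.25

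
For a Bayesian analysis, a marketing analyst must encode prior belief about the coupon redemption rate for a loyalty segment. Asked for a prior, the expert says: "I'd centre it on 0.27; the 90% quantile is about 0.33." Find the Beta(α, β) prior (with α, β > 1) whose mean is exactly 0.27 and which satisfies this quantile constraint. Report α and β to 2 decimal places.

α ≈ 25.00, β ≈ 67.60

With mean 0.27 fixed, write α = 0.27s, β = 0.73s where s = α+β.
Need P(θ < 0.33) = 0.9 under Beta(0.27s, 0.73s). Normal approximation: (q−m)/√(m(1−m)/s) ≈ z_{0.9} = 1.28, so s ≈ 0.27·0.73·(1.28)²/(0.33−0.27)² = 89.9.
At s = 89.9: P(θ<0.33) ≈ 0.897. Adjusting to match 0.9 gives s ≈ 92.60.
So α = 0.27·92.60 ≈ 25.00, β = 0.73·92.60 ≈ 67.60.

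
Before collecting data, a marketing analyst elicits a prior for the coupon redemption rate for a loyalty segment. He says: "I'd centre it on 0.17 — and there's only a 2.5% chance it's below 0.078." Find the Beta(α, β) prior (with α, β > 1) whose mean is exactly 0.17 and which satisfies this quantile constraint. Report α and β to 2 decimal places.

With mean 0.17 fixed, write α = 0.17s, β = 0.83s where s = α+β.
Need P(θ < 0.078) = 0.025 under Beta(0.17s, 0.83s). Normal approximation: (q−m)/√(m(1−m)/s) ≈ z_{0.025} = -1.96, so s ≈ 0.17·0.83·(-1.96)²/(0.078−0.17)² = 64.0.
At s = 64.0: P(θ<0.078) ≈ 0.010. Adjusting to match 0.025 gives s ≈ 46.93.
So α = 0.17·46.93 ≈ 7.98, β = 0.83·46.93 ≈ 38.95.

α ≈ 7.98, β ≈ 38.95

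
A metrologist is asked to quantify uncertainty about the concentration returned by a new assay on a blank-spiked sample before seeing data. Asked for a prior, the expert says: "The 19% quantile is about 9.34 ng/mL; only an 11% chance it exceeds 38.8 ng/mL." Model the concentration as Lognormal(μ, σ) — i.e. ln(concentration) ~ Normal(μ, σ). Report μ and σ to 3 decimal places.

If T ~ Lognormal(μ,σ) then ln T ~ Normal(μ,σ), so the p-quantile of ln T is μ + z_p·σ.
ln(9.34) = 2.234 and ln(38.8) = 3.658; z_{0.19} = -0.8779, z_{0.89} = 1.227.
σ = (3.658 − 2.234)/(1.227 − (-0.8779)) = 0.677.
μ = 2.234 − (-0.8779)·0.677 = 2.828.

μ ≈ 2.828, σ ≈ 0.677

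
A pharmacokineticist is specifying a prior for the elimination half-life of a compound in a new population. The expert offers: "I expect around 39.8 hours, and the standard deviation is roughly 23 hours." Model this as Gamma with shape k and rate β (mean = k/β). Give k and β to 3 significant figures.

k ≈ 2.99, β ≈ 0.0752

For Gamma(k, rate β): mean = k/β, variance = k/β², so CV = 1/√k.
CV = SD/mean = 23/39.8 = 0.5779, hence k = 1/CV² = 2.99.
Then β = k/mean = 2.99/39.8 = 0.0752.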